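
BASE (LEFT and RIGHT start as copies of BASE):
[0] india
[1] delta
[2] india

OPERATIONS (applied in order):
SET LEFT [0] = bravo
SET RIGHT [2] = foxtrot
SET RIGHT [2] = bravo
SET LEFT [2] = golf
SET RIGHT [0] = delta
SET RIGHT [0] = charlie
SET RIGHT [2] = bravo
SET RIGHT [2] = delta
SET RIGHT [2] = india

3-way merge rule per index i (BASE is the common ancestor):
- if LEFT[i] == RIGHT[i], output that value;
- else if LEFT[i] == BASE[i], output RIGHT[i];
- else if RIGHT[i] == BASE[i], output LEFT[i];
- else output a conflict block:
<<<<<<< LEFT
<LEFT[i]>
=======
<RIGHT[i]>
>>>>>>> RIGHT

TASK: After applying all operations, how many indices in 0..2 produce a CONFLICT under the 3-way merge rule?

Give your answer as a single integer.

Final LEFT:  [bravo, delta, golf]
Final RIGHT: [charlie, delta, india]
i=0: BASE=india L=bravo R=charlie all differ -> CONFLICT
i=1: L=delta R=delta -> agree -> delta
i=2: L=golf, R=india=BASE -> take LEFT -> golf
Conflict count: 1

Answer: 1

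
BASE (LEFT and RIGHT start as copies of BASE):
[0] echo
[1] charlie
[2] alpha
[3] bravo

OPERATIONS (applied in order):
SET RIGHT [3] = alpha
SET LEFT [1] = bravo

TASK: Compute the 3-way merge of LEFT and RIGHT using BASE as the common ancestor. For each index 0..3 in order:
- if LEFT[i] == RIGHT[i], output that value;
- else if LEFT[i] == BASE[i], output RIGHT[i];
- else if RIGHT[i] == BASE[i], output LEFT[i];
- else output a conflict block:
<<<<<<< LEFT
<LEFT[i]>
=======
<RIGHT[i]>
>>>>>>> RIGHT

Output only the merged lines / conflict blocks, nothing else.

Final LEFT:  [echo, bravo, alpha, bravo]
Final RIGHT: [echo, charlie, alpha, alpha]
i=0: L=echo R=echo -> agree -> echo
i=1: L=bravo, R=charlie=BASE -> take LEFT -> bravo
i=2: L=alpha R=alpha -> agree -> alpha
i=3: L=bravo=BASE, R=alpha -> take RIGHT -> alpha

Answer: echo
bravo
alpha
alpha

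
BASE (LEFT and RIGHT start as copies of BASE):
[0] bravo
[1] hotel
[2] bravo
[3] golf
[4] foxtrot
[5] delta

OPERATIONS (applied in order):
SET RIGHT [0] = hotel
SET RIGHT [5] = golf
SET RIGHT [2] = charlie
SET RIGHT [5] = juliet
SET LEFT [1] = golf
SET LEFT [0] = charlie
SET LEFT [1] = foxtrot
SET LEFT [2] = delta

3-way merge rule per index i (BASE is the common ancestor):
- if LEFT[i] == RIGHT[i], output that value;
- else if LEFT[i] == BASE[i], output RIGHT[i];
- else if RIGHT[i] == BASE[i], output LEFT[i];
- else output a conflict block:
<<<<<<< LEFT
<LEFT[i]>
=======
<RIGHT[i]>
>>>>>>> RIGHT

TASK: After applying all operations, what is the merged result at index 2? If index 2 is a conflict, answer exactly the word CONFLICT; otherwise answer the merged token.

Answer: CONFLICT

Derivation:
Final LEFT:  [charlie, foxtrot, delta, golf, foxtrot, delta]
Final RIGHT: [hotel, hotel, charlie, golf, foxtrot, juliet]
i=0: BASE=bravo L=charlie R=hotel all differ -> CONFLICT
i=1: L=foxtrot, R=hotel=BASE -> take LEFT -> foxtrot
i=2: BASE=bravo L=delta R=charlie all differ -> CONFLICT
i=3: L=golf R=golf -> agree -> golf
i=4: L=foxtrot R=foxtrot -> agree -> foxtrot
i=5: L=delta=BASE, R=juliet -> take RIGHT -> juliet
Index 2 -> CONFLICT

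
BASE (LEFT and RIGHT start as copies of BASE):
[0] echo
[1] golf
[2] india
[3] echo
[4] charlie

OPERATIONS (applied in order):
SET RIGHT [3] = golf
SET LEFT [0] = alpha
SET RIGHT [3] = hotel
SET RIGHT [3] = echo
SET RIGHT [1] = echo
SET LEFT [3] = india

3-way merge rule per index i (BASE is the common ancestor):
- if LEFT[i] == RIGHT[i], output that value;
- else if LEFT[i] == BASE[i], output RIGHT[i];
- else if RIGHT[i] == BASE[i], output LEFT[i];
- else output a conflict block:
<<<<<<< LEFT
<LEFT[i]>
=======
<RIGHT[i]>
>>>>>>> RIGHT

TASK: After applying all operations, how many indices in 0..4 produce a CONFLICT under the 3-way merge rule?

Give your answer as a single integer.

Answer: 0

Derivation:
Final LEFT:  [alpha, golf, india, india, charlie]
Final RIGHT: [echo, echo, india, echo, charlie]
i=0: L=alpha, R=echo=BASE -> take LEFT -> alpha
i=1: L=golf=BASE, R=echo -> take RIGHT -> echo
i=2: L=india R=india -> agree -> india
i=3: L=india, R=echo=BASE -> take LEFT -> india
i=4: L=charlie R=charlie -> agree -> charlie
Conflict count: 0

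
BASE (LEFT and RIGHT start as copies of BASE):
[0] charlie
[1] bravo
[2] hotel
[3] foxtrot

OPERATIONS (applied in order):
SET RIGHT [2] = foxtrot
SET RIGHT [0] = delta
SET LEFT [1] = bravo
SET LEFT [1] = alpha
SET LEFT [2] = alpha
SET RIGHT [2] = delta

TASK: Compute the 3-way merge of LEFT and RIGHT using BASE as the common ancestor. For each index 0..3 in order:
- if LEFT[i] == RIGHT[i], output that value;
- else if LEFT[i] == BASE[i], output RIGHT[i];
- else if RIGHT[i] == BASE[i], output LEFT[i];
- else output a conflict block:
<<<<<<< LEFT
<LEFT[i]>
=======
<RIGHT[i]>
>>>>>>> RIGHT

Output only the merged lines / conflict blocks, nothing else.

Answer: delta
alpha
<<<<<<< LEFT
alpha
=======
delta
>>>>>>> RIGHT
foxtrot

Derivation:
Final LEFT:  [charlie, alpha, alpha, foxtrot]
Final RIGHT: [delta, bravo, delta, foxtrot]
i=0: L=charlie=BASE, R=delta -> take RIGHT -> delta
i=1: L=alpha, R=bravo=BASE -> take LEFT -> alpha
i=2: BASE=hotel L=alpha R=delta all differ -> CONFLICT
i=3: L=foxtrot R=foxtrot -> agree -> foxtrot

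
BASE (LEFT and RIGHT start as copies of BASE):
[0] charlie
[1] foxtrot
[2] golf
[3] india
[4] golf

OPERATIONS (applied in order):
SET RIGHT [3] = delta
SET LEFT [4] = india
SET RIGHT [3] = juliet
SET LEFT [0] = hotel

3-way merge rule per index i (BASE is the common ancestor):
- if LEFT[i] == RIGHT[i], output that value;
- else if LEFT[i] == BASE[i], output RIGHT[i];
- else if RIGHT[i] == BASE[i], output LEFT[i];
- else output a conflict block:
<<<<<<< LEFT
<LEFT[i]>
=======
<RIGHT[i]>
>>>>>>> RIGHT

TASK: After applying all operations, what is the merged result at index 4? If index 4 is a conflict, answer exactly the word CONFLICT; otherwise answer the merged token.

Answer: india

Derivation:
Final LEFT:  [hotel, foxtrot, golf, india, india]
Final RIGHT: [charlie, foxtrot, golf, juliet, golf]
i=0: L=hotel, R=charlie=BASE -> take LEFT -> hotel
i=1: L=foxtrot R=foxtrot -> agree -> foxtrot
i=2: L=golf R=golf -> agree -> golf
i=3: L=india=BASE, R=juliet -> take RIGHT -> juliet
i=4: L=india, R=golf=BASE -> take LEFT -> india
Index 4 -> india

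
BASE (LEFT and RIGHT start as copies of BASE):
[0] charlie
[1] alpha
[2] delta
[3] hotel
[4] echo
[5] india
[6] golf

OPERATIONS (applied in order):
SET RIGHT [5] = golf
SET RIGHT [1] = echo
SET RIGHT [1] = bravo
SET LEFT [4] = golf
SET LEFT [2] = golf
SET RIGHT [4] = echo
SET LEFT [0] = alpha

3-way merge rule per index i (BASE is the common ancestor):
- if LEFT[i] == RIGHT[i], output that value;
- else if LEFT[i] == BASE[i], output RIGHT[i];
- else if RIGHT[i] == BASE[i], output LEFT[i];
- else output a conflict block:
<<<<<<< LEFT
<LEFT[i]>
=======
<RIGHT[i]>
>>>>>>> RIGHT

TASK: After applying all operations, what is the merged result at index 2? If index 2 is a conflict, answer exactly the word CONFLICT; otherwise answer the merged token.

Final LEFT:  [alpha, alpha, golf, hotel, golf, india, golf]
Final RIGHT: [charlie, bravo, delta, hotel, echo, golf, golf]
i=0: L=alpha, R=charlie=BASE -> take LEFT -> alpha
i=1: L=alpha=BASE, R=bravo -> take RIGHT -> bravo
i=2: L=golf, R=delta=BASE -> take LEFT -> golf
i=3: L=hotel R=hotel -> agree -> hotel
i=4: L=golf, R=echo=BASE -> take LEFT -> golf
i=5: L=india=BASE, R=golf -> take RIGHT -> golf
i=6: L=golf R=golf -> agree -> golf
Index 2 -> golf

Answer: golf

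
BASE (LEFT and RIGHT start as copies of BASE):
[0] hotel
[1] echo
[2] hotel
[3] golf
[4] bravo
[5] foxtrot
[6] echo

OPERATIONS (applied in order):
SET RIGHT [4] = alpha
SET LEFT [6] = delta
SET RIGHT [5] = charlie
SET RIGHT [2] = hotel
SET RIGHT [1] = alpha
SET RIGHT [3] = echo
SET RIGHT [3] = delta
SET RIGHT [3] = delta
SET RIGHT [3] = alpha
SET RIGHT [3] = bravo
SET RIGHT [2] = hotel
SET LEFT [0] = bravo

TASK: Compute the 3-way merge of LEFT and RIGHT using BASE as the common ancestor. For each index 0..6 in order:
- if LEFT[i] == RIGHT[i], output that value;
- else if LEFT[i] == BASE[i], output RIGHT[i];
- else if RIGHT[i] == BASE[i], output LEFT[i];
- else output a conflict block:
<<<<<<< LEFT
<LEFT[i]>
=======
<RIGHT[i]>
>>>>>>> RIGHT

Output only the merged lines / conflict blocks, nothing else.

Final LEFT:  [bravo, echo, hotel, golf, bravo, foxtrot, delta]
Final RIGHT: [hotel, alpha, hotel, bravo, alpha, charlie, echo]
i=0: L=bravo, R=hotel=BASE -> take LEFT -> bravo
i=1: L=echo=BASE, R=alpha -> take RIGHT -> alpha
i=2: L=hotel R=hotel -> agree -> hotel
i=3: L=golf=BASE, R=bravo -> take RIGHT -> bravo
i=4: L=bravo=BASE, R=alpha -> take RIGHT -> alpha
i=5: L=foxtrot=BASE, R=charlie -> take RIGHT -> charlie
i=6: L=delta, R=echo=BASE -> take LEFT -> delta

Answer: bravo
alpha
hotel
bravo
alpha
charlie
delta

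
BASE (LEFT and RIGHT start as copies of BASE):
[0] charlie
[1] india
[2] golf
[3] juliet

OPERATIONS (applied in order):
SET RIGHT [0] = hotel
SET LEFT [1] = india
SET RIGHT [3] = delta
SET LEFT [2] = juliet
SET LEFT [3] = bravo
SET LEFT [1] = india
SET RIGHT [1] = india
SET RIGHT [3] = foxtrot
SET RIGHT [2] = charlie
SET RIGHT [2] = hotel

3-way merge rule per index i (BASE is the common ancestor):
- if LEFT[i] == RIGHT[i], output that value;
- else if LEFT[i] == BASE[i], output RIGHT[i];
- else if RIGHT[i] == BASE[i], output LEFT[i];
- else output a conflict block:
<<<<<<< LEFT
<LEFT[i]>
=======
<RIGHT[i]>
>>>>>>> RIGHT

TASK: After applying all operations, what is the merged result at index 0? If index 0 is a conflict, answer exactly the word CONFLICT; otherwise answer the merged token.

Answer: hotel

Derivation:
Final LEFT:  [charlie, india, juliet, bravo]
Final RIGHT: [hotel, india, hotel, foxtrot]
i=0: L=charlie=BASE, R=hotel -> take RIGHT -> hotel
i=1: L=india R=india -> agree -> india
i=2: BASE=golf L=juliet R=hotel all differ -> CONFLICT
i=3: BASE=juliet L=bravo R=foxtrot all differ -> CONFLICT
Index 0 -> hotel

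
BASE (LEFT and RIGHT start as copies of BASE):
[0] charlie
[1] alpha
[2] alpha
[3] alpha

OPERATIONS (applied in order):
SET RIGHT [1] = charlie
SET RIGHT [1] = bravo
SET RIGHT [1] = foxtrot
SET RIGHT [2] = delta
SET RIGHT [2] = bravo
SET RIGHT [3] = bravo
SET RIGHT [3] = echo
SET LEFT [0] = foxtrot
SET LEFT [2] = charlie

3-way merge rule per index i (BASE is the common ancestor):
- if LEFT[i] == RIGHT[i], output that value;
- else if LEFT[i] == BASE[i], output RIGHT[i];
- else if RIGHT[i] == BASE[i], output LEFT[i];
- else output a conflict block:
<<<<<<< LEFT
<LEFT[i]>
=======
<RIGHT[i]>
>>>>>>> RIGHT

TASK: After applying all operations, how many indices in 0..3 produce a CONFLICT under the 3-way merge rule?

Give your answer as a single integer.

Answer: 1

Derivation:
Final LEFT:  [foxtrot, alpha, charlie, alpha]
Final RIGHT: [charlie, foxtrot, bravo, echo]
i=0: L=foxtrot, R=charlie=BASE -> take LEFT -> foxtrot
i=1: L=alpha=BASE, R=foxtrot -> take RIGHT -> foxtrot
i=2: BASE=alpha L=charlie R=bravo all differ -> CONFLICT
i=3: L=alpha=BASE, R=echo -> take RIGHT -> echo
Conflict count: 1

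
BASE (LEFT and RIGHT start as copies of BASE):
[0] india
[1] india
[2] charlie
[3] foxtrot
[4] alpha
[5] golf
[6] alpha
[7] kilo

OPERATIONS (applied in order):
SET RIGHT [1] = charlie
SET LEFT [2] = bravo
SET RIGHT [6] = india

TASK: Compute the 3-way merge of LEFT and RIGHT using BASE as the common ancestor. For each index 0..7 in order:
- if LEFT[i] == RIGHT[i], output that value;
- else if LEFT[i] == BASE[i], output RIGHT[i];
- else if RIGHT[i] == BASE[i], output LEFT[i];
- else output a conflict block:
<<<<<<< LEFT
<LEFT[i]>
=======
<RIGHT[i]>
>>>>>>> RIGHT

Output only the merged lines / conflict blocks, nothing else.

Answer: india
charlie
bravo
foxtrot
alpha
golf
india
kilo

Derivation:
Final LEFT:  [india, india, bravo, foxtrot, alpha, golf, alpha, kilo]
Final RIGHT: [india, charlie, charlie, foxtrot, alpha, golf, india, kilo]
i=0: L=india R=india -> agree -> india
i=1: L=india=BASE, R=charlie -> take RIGHT -> charlie
i=2: L=bravo, R=charlie=BASE -> take LEFT -> bravo
i=3: L=foxtrot R=foxtrot -> agree -> foxtrot
i=4: L=alpha R=alpha -> agree -> alpha
i=5: L=golf R=golf -> agree -> golf
i=6: L=alpha=BASE, R=india -> take RIGHT -> india
i=7: L=kilo R=kilo -> agree -> kilo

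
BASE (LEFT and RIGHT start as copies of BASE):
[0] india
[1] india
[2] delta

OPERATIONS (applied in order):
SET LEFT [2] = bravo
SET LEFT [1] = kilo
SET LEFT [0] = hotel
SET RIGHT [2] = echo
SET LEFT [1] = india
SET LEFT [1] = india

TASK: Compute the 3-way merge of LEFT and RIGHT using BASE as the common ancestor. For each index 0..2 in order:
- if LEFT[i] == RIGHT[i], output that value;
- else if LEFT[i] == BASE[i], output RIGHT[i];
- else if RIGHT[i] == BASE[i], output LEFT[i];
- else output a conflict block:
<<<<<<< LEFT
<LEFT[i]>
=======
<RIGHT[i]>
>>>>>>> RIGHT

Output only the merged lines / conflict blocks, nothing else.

Final LEFT:  [hotel, india, bravo]
Final RIGHT: [india, india, echo]
i=0: L=hotel, R=india=BASE -> take LEFT -> hotel
i=1: L=india R=india -> agree -> india
i=2: BASE=delta L=bravo R=echo all differ -> CONFLICT

Answer: hotel
india
<<<<<<< LEFT
bravo
=======
echo
>>>>>>> RIGHT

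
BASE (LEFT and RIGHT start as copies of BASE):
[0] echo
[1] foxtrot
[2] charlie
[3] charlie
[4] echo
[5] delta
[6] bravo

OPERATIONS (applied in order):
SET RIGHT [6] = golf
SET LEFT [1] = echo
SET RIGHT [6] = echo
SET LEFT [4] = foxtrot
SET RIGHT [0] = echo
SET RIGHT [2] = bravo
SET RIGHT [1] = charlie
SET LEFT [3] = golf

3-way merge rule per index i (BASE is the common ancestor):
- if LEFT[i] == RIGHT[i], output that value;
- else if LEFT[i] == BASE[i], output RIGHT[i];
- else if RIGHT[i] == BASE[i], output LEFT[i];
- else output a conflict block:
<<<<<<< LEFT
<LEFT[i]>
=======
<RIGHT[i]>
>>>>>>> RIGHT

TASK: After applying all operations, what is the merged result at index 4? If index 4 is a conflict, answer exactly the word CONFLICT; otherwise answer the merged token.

Answer: foxtrot

Derivation:
Final LEFT:  [echo, echo, charlie, golf, foxtrot, delta, bravo]
Final RIGHT: [echo, charlie, bravo, charlie, echo, delta, echo]
i=0: L=echo R=echo -> agree -> echo
i=1: BASE=foxtrot L=echo R=charlie all differ -> CONFLICT
i=2: L=charlie=BASE, R=bravo -> take RIGHT -> bravo
i=3: L=golf, R=charlie=BASE -> take LEFT -> golf
i=4: L=foxtrot, R=echo=BASE -> take LEFT -> foxtrot
i=5: L=delta R=delta -> agree -> delta
i=6: L=bravo=BASE, R=echo -> take RIGHT -> echo
Index 4 -> foxtrot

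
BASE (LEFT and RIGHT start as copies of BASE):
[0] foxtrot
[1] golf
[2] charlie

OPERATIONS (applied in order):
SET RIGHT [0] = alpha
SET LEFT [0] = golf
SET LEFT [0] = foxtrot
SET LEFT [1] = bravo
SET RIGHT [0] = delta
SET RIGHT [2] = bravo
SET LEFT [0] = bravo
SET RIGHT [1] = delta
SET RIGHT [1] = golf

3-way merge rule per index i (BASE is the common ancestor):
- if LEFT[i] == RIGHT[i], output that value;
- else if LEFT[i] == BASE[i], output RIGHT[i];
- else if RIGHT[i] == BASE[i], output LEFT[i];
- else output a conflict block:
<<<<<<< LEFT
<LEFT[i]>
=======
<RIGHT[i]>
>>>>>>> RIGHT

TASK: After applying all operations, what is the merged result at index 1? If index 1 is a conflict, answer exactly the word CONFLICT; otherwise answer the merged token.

Final LEFT:  [bravo, bravo, charlie]
Final RIGHT: [delta, golf, bravo]
i=0: BASE=foxtrot L=bravo R=delta all differ -> CONFLICT
i=1: L=bravo, R=golf=BASE -> take LEFT -> bravo
i=2: L=charlie=BASE, R=bravo -> take RIGHT -> bravo
Index 1 -> bravo

Answer: bravo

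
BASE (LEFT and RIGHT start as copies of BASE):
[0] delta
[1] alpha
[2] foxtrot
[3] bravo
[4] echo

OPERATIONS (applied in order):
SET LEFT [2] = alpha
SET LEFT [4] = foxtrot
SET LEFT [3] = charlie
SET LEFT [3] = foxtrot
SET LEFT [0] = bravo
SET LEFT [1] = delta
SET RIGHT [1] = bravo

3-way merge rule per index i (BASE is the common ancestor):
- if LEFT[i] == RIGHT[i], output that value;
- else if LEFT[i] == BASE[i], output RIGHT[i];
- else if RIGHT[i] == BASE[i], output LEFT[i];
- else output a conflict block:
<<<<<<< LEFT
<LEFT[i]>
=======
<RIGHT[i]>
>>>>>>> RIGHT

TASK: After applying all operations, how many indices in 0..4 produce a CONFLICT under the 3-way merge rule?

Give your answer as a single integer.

Answer: 1

Derivation:
Final LEFT:  [bravo, delta, alpha, foxtrot, foxtrot]
Final RIGHT: [delta, bravo, foxtrot, bravo, echo]
i=0: L=bravo, R=delta=BASE -> take LEFT -> bravo
i=1: BASE=alpha L=delta R=bravo all differ -> CONFLICT
i=2: L=alpha, R=foxtrot=BASE -> take LEFT -> alpha
i=3: L=foxtrot, R=bravo=BASE -> take LEFT -> foxtrot
i=4: L=foxtrot, R=echo=BASE -> take LEFT -> foxtrot
Conflict count: 1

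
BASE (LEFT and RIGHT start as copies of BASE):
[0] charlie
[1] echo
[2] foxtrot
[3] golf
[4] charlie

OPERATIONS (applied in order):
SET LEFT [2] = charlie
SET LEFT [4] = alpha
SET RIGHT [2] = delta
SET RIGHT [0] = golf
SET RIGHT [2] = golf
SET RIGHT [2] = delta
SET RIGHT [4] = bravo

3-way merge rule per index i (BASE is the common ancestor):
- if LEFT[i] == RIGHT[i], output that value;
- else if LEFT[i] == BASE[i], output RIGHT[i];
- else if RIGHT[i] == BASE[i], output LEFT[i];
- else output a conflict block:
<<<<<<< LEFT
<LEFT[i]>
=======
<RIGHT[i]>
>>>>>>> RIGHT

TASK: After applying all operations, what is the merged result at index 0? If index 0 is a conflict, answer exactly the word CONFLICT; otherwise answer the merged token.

Final LEFT:  [charlie, echo, charlie, golf, alpha]
Final RIGHT: [golf, echo, delta, golf, bravo]
i=0: L=charlie=BASE, R=golf -> take RIGHT -> golf
i=1: L=echo R=echo -> agree -> echo
i=2: BASE=foxtrot L=charlie R=delta all differ -> CONFLICT
i=3: L=golf R=golf -> agree -> golf
i=4: BASE=charlie L=alpha R=bravo all differ -> CONFLICT
Index 0 -> golf

Answer: golf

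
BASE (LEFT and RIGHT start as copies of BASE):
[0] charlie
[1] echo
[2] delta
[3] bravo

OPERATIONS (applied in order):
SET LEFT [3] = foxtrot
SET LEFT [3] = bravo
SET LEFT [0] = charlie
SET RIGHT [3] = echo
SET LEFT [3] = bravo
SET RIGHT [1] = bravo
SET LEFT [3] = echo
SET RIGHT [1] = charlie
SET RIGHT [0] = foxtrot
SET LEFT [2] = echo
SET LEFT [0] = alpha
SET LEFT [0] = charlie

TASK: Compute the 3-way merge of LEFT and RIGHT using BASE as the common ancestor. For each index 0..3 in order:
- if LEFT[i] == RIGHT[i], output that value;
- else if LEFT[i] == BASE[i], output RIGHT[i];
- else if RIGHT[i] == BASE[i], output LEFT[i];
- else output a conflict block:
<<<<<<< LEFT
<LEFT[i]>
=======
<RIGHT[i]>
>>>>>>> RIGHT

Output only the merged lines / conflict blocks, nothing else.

Final LEFT:  [charlie, echo, echo, echo]
Final RIGHT: [foxtrot, charlie, delta, echo]
i=0: L=charlie=BASE, R=foxtrot -> take RIGHT -> foxtrot
i=1: L=echo=BASE, R=charlie -> take RIGHT -> charlie
i=2: L=echo, R=delta=BASE -> take LEFT -> echo
i=3: L=echo R=echo -> agree -> echo

Answer: foxtrot
charlie
echo
echo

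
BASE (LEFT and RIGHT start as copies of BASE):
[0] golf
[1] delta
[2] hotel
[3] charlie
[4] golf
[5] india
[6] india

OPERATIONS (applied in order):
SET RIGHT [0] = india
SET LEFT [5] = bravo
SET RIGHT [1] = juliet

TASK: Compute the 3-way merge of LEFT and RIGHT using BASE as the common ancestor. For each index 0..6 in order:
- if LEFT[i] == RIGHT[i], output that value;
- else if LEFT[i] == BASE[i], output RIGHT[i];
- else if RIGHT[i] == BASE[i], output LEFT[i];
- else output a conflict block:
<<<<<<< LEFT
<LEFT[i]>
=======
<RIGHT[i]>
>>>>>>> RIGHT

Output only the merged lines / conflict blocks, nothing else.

Final LEFT:  [golf, delta, hotel, charlie, golf, bravo, india]
Final RIGHT: [india, juliet, hotel, charlie, golf, india, india]
i=0: L=golf=BASE, R=india -> take RIGHT -> india
i=1: L=delta=BASE, R=juliet -> take RIGHT -> juliet
i=2: L=hotel R=hotel -> agree -> hotel
i=3: L=charlie R=charlie -> agree -> charlie
i=4: L=golf R=golf -> agree -> golf
i=5: L=bravo, R=india=BASE -> take LEFT -> bravo
i=6: L=india R=india -> agree -> india

Answer: india
juliet
hotel
charlie
golf
bravo
india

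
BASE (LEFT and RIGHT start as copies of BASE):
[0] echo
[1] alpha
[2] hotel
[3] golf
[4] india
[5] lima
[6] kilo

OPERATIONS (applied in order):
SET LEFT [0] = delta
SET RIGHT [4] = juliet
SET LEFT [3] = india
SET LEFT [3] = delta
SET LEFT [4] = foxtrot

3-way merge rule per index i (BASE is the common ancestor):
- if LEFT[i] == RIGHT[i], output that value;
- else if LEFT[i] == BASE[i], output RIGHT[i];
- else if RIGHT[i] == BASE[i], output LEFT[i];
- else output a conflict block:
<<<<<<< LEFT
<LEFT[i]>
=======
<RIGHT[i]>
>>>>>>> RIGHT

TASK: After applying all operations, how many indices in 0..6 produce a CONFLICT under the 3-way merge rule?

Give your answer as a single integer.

Answer: 1

Derivation:
Final LEFT:  [delta, alpha, hotel, delta, foxtrot, lima, kilo]
Final RIGHT: [echo, alpha, hotel, golf, juliet, lima, kilo]
i=0: L=delta, R=echo=BASE -> take LEFT -> delta
i=1: L=alpha R=alpha -> agree -> alpha
i=2: L=hotel R=hotel -> agree -> hotel
i=3: L=delta, R=golf=BASE -> take LEFT -> delta
i=4: BASE=india L=foxtrot R=juliet all differ -> CONFLICT
i=5: L=lima R=lima -> agree -> lima
i=6: L=kilo R=kilo -> agree -> kilo
Conflict count: 1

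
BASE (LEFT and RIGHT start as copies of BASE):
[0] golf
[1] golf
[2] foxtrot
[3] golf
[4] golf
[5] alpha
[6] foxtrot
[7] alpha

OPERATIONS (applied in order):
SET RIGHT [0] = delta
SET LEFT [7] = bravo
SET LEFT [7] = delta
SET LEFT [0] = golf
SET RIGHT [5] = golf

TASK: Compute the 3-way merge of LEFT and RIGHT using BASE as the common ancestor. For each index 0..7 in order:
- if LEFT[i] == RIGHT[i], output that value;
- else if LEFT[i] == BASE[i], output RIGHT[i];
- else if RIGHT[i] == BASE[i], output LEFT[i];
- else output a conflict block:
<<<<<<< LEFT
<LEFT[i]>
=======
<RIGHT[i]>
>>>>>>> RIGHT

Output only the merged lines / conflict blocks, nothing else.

Final LEFT:  [golf, golf, foxtrot, golf, golf, alpha, foxtrot, delta]
Final RIGHT: [delta, golf, foxtrot, golf, golf, golf, foxtrot, alpha]
i=0: L=golf=BASE, R=delta -> take RIGHT -> delta
i=1: L=golf R=golf -> agree -> golf
i=2: L=foxtrot R=foxtrot -> agree -> foxtrot
i=3: L=golf R=golf -> agree -> golf
i=4: L=golf R=golf -> agree -> golf
i=5: L=alpha=BASE, R=golf -> take RIGHT -> golf
i=6: L=foxtrot R=foxtrot -> agree -> foxtrot
i=7: L=delta, R=alpha=BASE -> take LEFT -> delta

Answer: delta
golf
foxtrot
golf
golf
golf
foxtrot
delta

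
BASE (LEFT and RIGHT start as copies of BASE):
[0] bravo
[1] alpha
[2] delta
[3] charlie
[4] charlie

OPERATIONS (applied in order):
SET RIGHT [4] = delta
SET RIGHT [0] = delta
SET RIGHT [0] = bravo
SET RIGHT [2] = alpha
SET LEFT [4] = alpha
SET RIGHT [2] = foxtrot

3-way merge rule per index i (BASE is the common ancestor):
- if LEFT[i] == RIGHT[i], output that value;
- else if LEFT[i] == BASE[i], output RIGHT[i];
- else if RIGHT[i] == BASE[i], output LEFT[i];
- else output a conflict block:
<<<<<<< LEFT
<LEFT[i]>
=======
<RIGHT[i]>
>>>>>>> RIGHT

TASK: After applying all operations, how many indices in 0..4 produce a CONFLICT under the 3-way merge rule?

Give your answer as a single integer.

Answer: 1

Derivation:
Final LEFT:  [bravo, alpha, delta, charlie, alpha]
Final RIGHT: [bravo, alpha, foxtrot, charlie, delta]
i=0: L=bravo R=bravo -> agree -> bravo
i=1: L=alpha R=alpha -> agree -> alpha
i=2: L=delta=BASE, R=foxtrot -> take RIGHT -> foxtrot
i=3: L=charlie R=charlie -> agree -> charlie
i=4: BASE=charlie L=alpha R=delta all differ -> CONFLICT
Conflict count: 1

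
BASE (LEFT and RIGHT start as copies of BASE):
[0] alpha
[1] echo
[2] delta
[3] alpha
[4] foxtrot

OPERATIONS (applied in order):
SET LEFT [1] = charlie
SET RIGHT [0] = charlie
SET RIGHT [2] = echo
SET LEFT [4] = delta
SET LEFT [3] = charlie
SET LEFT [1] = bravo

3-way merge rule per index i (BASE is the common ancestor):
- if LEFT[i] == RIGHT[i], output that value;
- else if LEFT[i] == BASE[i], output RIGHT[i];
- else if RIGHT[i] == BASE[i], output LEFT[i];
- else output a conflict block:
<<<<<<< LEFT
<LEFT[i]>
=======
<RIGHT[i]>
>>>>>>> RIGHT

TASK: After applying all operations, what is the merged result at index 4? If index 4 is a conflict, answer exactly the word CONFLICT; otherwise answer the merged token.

Answer: delta

Derivation:
Final LEFT:  [alpha, bravo, delta, charlie, delta]
Final RIGHT: [charlie, echo, echo, alpha, foxtrot]
i=0: L=alpha=BASE, R=charlie -> take RIGHT -> charlie
i=1: L=bravo, R=echo=BASE -> take LEFT -> bravo
i=2: L=delta=BASE, R=echo -> take RIGHT -> echo
i=3: L=charlie, R=alpha=BASE -> take LEFT -> charlie
i=4: L=delta, R=foxtrot=BASE -> take LEFT -> delta
Index 4 -> delta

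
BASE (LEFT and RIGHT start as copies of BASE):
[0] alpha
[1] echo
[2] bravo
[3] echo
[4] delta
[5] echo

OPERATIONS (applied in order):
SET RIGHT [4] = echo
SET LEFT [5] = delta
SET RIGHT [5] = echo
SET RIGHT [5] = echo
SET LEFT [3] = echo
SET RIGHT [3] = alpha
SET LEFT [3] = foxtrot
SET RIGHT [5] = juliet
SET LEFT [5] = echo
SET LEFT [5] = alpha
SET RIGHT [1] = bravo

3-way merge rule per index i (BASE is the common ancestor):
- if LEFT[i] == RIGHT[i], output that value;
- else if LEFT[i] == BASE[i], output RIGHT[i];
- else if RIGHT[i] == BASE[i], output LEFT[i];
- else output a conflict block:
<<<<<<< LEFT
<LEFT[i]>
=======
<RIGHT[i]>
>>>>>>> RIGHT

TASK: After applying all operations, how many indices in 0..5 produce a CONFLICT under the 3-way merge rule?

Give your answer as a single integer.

Answer: 2

Derivation:
Final LEFT:  [alpha, echo, bravo, foxtrot, delta, alpha]
Final RIGHT: [alpha, bravo, bravo, alpha, echo, juliet]
i=0: L=alpha R=alpha -> agree -> alpha
i=1: L=echo=BASE, R=bravo -> take RIGHT -> bravo
i=2: L=bravo R=bravo -> agree -> bravo
i=3: BASE=echo L=foxtrot R=alpha all differ -> CONFLICT
i=4: L=delta=BASE, R=echo -> take RIGHT -> echo
i=5: BASE=echo L=alpha R=juliet all differ -> CONFLICT
Conflict count: 2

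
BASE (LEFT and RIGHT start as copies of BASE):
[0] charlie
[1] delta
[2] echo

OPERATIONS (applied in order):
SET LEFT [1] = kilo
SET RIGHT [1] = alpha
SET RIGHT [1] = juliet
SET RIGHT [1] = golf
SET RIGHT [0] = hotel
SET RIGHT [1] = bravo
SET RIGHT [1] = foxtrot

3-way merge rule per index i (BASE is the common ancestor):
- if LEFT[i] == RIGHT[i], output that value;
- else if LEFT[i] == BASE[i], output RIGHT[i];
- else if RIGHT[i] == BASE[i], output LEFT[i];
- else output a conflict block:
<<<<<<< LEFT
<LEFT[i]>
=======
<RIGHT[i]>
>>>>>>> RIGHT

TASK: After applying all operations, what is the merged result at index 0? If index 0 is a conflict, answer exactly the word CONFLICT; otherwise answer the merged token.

Final LEFT:  [charlie, kilo, echo]
Final RIGHT: [hotel, foxtrot, echo]
i=0: L=charlie=BASE, R=hotel -> take RIGHT -> hotel
i=1: BASE=delta L=kilo R=foxtrot all differ -> CONFLICT
i=2: L=echo R=echo -> agree -> echo
Index 0 -> hotel

Answer: hotel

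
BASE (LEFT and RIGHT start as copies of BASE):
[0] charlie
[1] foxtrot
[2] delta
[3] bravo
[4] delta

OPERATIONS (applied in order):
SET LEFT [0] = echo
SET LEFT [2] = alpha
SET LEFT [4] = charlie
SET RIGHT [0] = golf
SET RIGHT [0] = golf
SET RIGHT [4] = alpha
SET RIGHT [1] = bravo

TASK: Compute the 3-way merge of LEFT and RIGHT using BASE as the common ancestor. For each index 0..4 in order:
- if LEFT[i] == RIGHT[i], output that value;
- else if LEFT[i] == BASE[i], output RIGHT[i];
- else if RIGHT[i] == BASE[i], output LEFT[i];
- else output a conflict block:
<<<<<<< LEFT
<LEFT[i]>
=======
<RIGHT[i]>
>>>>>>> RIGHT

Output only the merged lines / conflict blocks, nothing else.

Answer: <<<<<<< LEFT
echo
=======
golf
>>>>>>> RIGHT
bravo
alpha
bravo
<<<<<<< LEFT
charlie
=======
alpha
>>>>>>> RIGHT

Derivation:
Final LEFT:  [echo, foxtrot, alpha, bravo, charlie]
Final RIGHT: [golf, bravo, delta, bravo, alpha]
i=0: BASE=charlie L=echo R=golf all differ -> CONFLICT
i=1: L=foxtrot=BASE, R=bravo -> take RIGHT -> bravo
i=2: L=alpha, R=delta=BASE -> take LEFT -> alpha
i=3: L=bravo R=bravo -> agree -> bravo
i=4: BASE=delta L=charlie R=alpha all differ -> CONFLICT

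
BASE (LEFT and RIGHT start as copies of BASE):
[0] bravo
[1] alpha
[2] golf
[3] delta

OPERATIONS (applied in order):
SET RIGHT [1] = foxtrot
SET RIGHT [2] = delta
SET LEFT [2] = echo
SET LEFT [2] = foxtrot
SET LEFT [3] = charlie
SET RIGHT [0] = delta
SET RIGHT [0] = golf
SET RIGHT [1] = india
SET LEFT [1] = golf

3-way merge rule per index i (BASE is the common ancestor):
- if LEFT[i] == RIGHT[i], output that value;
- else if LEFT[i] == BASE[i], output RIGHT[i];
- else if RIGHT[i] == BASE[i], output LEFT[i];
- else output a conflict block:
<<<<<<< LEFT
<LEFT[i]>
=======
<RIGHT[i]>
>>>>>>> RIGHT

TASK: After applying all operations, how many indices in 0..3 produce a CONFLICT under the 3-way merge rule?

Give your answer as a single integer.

Final LEFT:  [bravo, golf, foxtrot, charlie]
Final RIGHT: [golf, india, delta, delta]
i=0: L=bravo=BASE, R=golf -> take RIGHT -> golf
i=1: BASE=alpha L=golf R=india all differ -> CONFLICT
i=2: BASE=golf L=foxtrot R=delta all differ -> CONFLICT
i=3: L=charlie, R=delta=BASE -> take LEFT -> charlie
Conflict count: 2

Answer: 2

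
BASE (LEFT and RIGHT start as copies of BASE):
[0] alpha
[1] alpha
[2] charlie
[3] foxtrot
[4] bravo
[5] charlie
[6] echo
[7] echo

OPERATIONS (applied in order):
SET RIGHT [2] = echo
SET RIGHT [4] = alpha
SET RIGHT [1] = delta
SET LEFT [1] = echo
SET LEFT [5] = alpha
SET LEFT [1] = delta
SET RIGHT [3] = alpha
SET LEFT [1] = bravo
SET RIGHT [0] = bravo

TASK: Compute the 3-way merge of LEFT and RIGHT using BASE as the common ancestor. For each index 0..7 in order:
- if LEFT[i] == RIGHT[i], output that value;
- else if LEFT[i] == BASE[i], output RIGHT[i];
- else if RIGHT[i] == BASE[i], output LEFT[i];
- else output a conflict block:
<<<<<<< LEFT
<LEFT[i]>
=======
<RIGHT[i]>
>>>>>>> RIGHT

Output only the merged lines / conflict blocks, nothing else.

Final LEFT:  [alpha, bravo, charlie, foxtrot, bravo, alpha, echo, echo]
Final RIGHT: [bravo, delta, echo, alpha, alpha, charlie, echo, echo]
i=0: L=alpha=BASE, R=bravo -> take RIGHT -> bravo
i=1: BASE=alpha L=bravo R=delta all differ -> CONFLICT
i=2: L=charlie=BASE, R=echo -> take RIGHT -> echo
i=3: L=foxtrot=BASE, R=alpha -> take RIGHT -> alpha
i=4: L=bravo=BASE, R=alpha -> take RIGHT -> alpha
i=5: L=alpha, R=charlie=BASE -> take LEFT -> alpha
i=6: L=echo R=echo -> agree -> echo
i=7: L=echo R=echo -> agree -> echo

Answer: bravo
<<<<<<< LEFT
bravo
=======
delta
>>>>>>> RIGHT
echo
alpha
alpha
alpha
echo
echo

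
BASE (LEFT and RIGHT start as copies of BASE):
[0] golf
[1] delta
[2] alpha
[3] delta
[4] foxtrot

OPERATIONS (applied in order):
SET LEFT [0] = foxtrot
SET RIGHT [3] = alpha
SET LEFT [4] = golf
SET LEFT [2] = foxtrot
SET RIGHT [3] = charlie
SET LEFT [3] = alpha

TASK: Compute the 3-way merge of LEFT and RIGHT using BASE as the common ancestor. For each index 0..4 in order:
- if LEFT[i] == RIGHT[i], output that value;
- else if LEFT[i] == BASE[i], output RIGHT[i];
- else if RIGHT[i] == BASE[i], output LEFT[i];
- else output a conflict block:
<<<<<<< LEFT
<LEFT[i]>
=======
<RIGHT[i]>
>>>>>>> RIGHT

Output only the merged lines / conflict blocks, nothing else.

Final LEFT:  [foxtrot, delta, foxtrot, alpha, golf]
Final RIGHT: [golf, delta, alpha, charlie, foxtrot]
i=0: L=foxtrot, R=golf=BASE -> take LEFT -> foxtrot
i=1: L=delta R=delta -> agree -> delta
i=2: L=foxtrot, R=alpha=BASE -> take LEFT -> foxtrot
i=3: BASE=delta L=alpha R=charlie all differ -> CONFLICT
i=4: L=golf, R=foxtrot=BASE -> take LEFT -> golf

Answer: foxtrot
delta
foxtrot
<<<<<<< LEFT
alpha
=======
charlie
>>>>>>> RIGHT
golf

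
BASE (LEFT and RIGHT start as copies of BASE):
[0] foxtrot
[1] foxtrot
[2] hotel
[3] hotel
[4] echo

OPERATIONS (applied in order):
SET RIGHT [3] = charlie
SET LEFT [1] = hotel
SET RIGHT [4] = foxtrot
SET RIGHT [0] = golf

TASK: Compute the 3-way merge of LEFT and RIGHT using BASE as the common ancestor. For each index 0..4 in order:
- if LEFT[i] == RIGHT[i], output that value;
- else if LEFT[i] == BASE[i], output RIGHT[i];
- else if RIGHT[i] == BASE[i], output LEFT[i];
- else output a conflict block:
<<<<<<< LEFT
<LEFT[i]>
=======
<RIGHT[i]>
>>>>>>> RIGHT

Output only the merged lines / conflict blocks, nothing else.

Answer: golf
hotel
hotel
charlie
foxtrot

Derivation:
Final LEFT:  [foxtrot, hotel, hotel, hotel, echo]
Final RIGHT: [golf, foxtrot, hotel, charlie, foxtrot]
i=0: L=foxtrot=BASE, R=golf -> take RIGHT -> golf
i=1: L=hotel, R=foxtrot=BASE -> take LEFT -> hotel
i=2: L=hotel R=hotel -> agree -> hotel
i=3: L=hotel=BASE, R=charlie -> take RIGHT -> charlie
i=4: L=echo=BASE, R=foxtrot -> take RIGHT -> foxtrot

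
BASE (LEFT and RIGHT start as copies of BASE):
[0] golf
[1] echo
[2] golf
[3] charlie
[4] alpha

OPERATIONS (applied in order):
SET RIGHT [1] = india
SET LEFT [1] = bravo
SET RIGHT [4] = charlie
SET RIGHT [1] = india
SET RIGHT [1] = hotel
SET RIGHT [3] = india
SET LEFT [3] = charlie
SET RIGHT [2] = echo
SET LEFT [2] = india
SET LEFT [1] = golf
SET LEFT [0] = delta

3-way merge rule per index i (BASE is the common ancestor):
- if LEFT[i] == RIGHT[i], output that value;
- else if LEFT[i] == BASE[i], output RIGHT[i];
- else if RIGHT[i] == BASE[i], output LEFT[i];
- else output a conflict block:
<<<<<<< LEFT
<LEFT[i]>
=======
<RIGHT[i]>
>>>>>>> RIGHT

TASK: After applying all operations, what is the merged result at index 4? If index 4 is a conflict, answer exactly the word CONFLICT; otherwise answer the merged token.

Answer: charlie

Derivation:
Final LEFT:  [delta, golf, india, charlie, alpha]
Final RIGHT: [golf, hotel, echo, india, charlie]
i=0: L=delta, R=golf=BASE -> take LEFT -> delta
i=1: BASE=echo L=golf R=hotel all differ -> CONFLICT
i=2: BASE=golf L=india R=echo all differ -> CONFLICT
i=3: L=charlie=BASE, R=india -> take RIGHT -> india
i=4: L=alpha=BASE, R=charlie -> take RIGHT -> charlie
Index 4 -> charlie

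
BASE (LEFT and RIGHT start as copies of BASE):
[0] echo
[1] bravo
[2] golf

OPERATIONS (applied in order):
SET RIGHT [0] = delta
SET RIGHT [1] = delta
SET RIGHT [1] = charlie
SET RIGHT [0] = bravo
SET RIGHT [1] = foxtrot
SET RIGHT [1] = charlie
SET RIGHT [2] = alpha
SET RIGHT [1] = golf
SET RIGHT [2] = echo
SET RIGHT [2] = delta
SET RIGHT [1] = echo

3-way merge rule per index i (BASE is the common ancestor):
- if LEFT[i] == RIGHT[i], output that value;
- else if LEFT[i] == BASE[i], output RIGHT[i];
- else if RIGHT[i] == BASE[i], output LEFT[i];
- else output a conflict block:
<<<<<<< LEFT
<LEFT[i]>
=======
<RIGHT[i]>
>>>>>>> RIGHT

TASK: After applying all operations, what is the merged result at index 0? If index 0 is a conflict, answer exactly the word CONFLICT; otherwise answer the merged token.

Final LEFT:  [echo, bravo, golf]
Final RIGHT: [bravo, echo, delta]
i=0: L=echo=BASE, R=bravo -> take RIGHT -> bravo
i=1: L=bravo=BASE, R=echo -> take RIGHT -> echo
i=2: L=golf=BASE, R=delta -> take RIGHT -> delta
Index 0 -> bravo

Answer: bravo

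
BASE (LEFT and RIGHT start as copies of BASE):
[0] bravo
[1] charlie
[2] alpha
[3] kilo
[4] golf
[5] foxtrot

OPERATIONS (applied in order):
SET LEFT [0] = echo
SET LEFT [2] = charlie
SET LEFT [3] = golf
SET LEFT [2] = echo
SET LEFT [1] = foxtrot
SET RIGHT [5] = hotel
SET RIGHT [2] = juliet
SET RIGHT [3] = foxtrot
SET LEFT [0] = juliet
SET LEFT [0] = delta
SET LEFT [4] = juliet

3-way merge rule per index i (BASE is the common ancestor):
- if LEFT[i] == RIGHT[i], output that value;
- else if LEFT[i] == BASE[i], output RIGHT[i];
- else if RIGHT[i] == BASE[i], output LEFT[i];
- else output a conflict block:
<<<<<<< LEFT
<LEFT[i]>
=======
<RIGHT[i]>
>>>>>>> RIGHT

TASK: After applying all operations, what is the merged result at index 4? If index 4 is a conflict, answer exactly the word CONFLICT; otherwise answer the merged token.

Final LEFT:  [delta, foxtrot, echo, golf, juliet, foxtrot]
Final RIGHT: [bravo, charlie, juliet, foxtrot, golf, hotel]
i=0: L=delta, R=bravo=BASE -> take LEFT -> delta
i=1: L=foxtrot, R=charlie=BASE -> take LEFT -> foxtrot
i=2: BASE=alpha L=echo R=juliet all differ -> CONFLICT
i=3: BASE=kilo L=golf R=foxtrot all differ -> CONFLICT
i=4: L=juliet, R=golf=BASE -> take LEFT -> juliet
i=5: L=foxtrot=BASE, R=hotel -> take RIGHT -> hotel
Index 4 -> juliet

Answer: juliet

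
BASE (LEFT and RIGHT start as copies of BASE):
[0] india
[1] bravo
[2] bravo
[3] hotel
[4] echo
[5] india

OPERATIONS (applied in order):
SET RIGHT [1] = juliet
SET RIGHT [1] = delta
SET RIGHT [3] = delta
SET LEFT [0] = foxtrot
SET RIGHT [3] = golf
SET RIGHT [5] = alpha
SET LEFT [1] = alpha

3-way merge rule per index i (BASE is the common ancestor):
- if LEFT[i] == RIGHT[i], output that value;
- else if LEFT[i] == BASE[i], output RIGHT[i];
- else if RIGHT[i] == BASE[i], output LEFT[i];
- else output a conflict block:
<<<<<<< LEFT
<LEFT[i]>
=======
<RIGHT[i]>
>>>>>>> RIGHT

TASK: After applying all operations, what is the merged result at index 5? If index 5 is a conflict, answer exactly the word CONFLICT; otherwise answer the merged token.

Final LEFT:  [foxtrot, alpha, bravo, hotel, echo, india]
Final RIGHT: [india, delta, bravo, golf, echo, alpha]
i=0: L=foxtrot, R=india=BASE -> take LEFT -> foxtrot
i=1: BASE=bravo L=alpha R=delta all differ -> CONFLICT
i=2: L=bravo R=bravo -> agree -> bravo
i=3: L=hotel=BASE, R=golf -> take RIGHT -> golf
i=4: L=echo R=echo -> agree -> echo
i=5: L=india=BASE, R=alpha -> take RIGHT -> alpha
Index 5 -> alpha

Answer: alpha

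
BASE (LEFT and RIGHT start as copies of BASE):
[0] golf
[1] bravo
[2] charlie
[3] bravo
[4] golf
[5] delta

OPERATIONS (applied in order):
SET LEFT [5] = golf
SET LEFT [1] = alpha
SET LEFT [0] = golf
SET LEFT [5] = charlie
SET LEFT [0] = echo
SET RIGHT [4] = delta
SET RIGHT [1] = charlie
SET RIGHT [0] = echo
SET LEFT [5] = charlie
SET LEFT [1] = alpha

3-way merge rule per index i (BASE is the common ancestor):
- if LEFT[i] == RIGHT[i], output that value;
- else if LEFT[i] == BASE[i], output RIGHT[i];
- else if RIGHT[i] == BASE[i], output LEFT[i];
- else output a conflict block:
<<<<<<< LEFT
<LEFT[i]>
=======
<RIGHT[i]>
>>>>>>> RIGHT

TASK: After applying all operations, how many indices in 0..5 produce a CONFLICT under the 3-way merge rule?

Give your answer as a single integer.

Answer: 1

Derivation:
Final LEFT:  [echo, alpha, charlie, bravo, golf, charlie]
Final RIGHT: [echo, charlie, charlie, bravo, delta, delta]
i=0: L=echo R=echo -> agree -> echo
i=1: BASE=bravo L=alpha R=charlie all differ -> CONFLICT
i=2: L=charlie R=charlie -> agree -> charlie
i=3: L=bravo R=bravo -> agree -> bravo
i=4: L=golf=BASE, R=delta -> take RIGHT -> delta
i=5: L=charlie, R=delta=BASE -> take LEFT -> charlie
Conflict count: 1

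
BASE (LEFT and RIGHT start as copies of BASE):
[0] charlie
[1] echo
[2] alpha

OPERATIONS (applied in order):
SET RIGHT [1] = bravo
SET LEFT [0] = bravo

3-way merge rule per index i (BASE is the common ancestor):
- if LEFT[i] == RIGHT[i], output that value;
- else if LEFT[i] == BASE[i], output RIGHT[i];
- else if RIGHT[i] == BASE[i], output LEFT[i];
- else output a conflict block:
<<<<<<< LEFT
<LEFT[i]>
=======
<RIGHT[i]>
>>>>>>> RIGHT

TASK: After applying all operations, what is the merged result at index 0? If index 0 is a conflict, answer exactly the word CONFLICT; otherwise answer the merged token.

Final LEFT:  [bravo, echo, alpha]
Final RIGHT: [charlie, bravo, alpha]
i=0: L=bravo, R=charlie=BASE -> take LEFT -> bravo
i=1: L=echo=BASE, R=bravo -> take RIGHT -> bravo
i=2: L=alpha R=alpha -> agree -> alpha
Index 0 -> bravo

Answer: bravo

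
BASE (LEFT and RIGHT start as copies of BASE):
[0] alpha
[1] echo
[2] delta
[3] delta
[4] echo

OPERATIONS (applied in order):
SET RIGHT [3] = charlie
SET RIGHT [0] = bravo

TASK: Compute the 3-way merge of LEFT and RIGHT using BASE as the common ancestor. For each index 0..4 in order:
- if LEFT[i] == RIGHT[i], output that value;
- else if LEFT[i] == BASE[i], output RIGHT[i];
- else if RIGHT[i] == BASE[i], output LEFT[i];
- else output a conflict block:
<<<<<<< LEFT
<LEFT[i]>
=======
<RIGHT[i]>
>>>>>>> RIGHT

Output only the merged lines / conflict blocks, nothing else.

Final LEFT:  [alpha, echo, delta, delta, echo]
Final RIGHT: [bravo, echo, delta, charlie, echo]
i=0: L=alpha=BASE, R=bravo -> take RIGHT -> bravo
i=1: L=echo R=echo -> agree -> echo
i=2: L=delta R=delta -> agree -> delta
i=3: L=delta=BASE, R=charlie -> take RIGHT -> charlie
i=4: L=echo R=echo -> agree -> echo

Answer: bravo
echo
delta
charlie
echo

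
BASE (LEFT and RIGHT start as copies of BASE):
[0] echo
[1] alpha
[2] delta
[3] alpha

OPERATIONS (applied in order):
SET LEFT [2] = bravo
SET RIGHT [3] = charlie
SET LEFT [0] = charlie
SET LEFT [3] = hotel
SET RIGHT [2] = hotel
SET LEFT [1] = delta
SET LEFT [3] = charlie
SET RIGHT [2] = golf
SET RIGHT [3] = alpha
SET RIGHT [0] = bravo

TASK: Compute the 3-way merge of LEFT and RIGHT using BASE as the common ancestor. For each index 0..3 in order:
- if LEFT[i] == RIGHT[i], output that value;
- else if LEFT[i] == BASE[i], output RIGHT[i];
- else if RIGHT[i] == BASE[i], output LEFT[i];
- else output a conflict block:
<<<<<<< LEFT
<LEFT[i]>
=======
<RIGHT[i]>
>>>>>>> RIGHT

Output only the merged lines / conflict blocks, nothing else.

Final LEFT:  [charlie, delta, bravo, charlie]
Final RIGHT: [bravo, alpha, golf, alpha]
i=0: BASE=echo L=charlie R=bravo all differ -> CONFLICT
i=1: L=delta, R=alpha=BASE -> take LEFT -> delta
i=2: BASE=delta L=bravo R=golf all differ -> CONFLICT
i=3: L=charlie, R=alpha=BASE -> take LEFT -> charlie

Answer: <<<<<<< LEFT
charlie
=======
bravo
>>>>>>> RIGHT
delta
<<<<<<< LEFT
bravo
=======
golf
>>>>>>> RIGHT
charlie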